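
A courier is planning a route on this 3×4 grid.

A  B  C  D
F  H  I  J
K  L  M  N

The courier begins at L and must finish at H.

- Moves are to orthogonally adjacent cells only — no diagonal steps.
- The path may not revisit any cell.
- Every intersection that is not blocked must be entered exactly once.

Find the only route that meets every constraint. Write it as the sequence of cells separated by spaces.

L K F A B C D J N M I H

Need to visit all 12 open cells exactly once, starting at L and ending at H.
Cell K has only two open neighbours (F and L), so the path must pass straight through it: one of those is the cell it's entered from and the other is where it exits.
Route from L: left 1 to K, up 2 to A, right 3 to D, down 2 to N, left 1 to M, up 1 to I, left 1 to H — 11 moves in all.
Check: all 12 open cells covered.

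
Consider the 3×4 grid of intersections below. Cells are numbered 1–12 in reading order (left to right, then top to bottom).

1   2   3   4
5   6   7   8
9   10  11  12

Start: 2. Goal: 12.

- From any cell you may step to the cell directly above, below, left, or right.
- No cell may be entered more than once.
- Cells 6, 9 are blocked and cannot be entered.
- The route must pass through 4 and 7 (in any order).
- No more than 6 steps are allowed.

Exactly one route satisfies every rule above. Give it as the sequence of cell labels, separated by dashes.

2 - 3 - 4 - 8 - 7 - 11 - 12

The 6-move cap with required stops at 4, 7 leaves no slack for detours.
Route from 2: right 2 to 4, down 1 to 8, left 1 to 7, down 1 to 11, right 1 to 12 — 6 moves in all.
Check: all required cells visited; 6 ≤ 6 moves.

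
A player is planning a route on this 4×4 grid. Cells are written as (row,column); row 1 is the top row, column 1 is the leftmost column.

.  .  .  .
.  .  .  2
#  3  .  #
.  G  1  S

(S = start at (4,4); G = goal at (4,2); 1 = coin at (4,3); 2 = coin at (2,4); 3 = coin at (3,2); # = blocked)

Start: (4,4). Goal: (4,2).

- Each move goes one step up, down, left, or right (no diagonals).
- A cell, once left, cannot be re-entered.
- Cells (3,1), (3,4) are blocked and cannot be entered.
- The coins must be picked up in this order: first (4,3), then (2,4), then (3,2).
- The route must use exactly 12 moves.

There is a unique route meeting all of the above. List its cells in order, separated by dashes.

(4,4) - (4,3) - (3,3) - (2,3) - (2,4) - (1,4) - (1,3) - (1,2) - (1,1) - (2,1) - (2,2) - (3,2) - (4,2)

The waypoints must appear in the order (4,3), (2,4), (3,2), with no cell reused.
Route from (4,4): left to (4,3), 2× up (reaching (2,3)), right to (2,4), up to (1,4), 3× left (reaching (1,1)), down to (2,1), right to (2,2), 2× down (reaching (4,2)) — 12 moves in all.
Check: order respected (1 at step 1, 2 at step 4, 3 at step 11); 12 moves as required.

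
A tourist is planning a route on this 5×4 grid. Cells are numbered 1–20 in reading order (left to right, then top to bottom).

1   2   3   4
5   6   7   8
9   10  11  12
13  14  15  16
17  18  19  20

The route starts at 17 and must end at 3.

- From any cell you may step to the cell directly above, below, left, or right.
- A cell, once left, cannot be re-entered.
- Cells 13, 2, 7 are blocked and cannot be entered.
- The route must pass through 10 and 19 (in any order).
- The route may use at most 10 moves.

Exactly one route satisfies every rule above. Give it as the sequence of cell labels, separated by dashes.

The 10-move cap with required stops at 10, 19 leaves no slack for detours.
Route from 17: right 2 to 19, up 1 to 15, left 1 to 14, up 1 to 10, right 2 to 12, up 2 to 4, left 1 to 3 — 10 moves in all.
Check: all required cells visited; 10 ≤ 10 moves.

17 - 18 - 19 - 15 - 14 - 10 - 11 - 12 - 8 - 4 - 3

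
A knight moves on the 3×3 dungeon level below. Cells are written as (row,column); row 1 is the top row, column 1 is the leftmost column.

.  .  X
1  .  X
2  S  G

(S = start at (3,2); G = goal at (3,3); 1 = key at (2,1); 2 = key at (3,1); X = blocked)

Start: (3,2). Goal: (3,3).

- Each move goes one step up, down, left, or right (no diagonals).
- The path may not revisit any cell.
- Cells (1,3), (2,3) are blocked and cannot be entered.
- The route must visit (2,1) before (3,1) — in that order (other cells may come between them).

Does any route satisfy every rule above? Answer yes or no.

Every way from (2,1) onward to (3,3) runs back through (3,2), which the route has already used — so it cannot be completed without a revisit.

no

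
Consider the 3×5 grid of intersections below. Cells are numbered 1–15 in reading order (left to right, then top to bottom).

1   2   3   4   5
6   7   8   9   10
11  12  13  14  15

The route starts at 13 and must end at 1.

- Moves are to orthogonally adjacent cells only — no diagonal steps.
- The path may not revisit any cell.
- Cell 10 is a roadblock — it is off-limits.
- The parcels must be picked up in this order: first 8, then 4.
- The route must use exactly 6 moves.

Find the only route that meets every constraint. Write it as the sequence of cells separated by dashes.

The waypoints must appear in the order 8, 4, with no cell reused.
Route from 13: up to 8, right to 9, up to 4, 3× left (reaching 1) — 6 moves in all.
Check: order respected (8 at step 1, 4 at step 3); 6 moves as required.

13 - 8 - 9 - 4 - 3 - 2 - 1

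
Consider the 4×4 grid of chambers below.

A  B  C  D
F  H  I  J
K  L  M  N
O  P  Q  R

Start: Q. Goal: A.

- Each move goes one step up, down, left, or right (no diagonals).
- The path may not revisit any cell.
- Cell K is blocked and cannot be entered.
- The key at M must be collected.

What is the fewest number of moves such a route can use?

5

Any route passes through M somewhere between Q and A. Summing Manhattan distances along the two legs (Q → M → A) gives a lower bound of 1 + 4 = 5 moves.
A route of 5 moves achieves this: Q → M → I → C → B → A.
Since 5 matches the lower bound, it is optimal.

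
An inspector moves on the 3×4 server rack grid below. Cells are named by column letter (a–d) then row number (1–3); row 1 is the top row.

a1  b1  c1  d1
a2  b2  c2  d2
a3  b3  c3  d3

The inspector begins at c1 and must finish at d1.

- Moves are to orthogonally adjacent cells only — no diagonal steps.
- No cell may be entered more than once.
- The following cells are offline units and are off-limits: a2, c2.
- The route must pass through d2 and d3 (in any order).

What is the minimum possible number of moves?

Any route passes through d2 and d3 in some order between c1 and d1. Summing Manhattan distances along each leg and taking the cheapest ordering (c1 → d2 → d3 → d1) gives a lower bound of 2 + 1 + 2 = 5 moves.
The shortest route satisfying every rule uses 7 moves: c1 → b1 → b2 → b3 → c3 → d3 → d2 → d1.
The bound of 5 isn't tight here; checking systematically, no route of length 5 through 6 satisfies every constraint, so 7 is the minimum.

7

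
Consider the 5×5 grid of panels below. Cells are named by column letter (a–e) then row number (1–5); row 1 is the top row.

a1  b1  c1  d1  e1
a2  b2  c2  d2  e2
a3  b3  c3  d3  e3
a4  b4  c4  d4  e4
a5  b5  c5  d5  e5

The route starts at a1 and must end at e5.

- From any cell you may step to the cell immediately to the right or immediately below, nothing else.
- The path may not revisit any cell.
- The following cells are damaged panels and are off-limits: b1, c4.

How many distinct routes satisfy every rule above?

A right/down-only route from a1 to e5 makes exactly 4 down-moves and 4 right-moves in some order.
With no other constraints that would be C(8,4) = 70 routes.
Subtract routes through each blocked cell (inclusion–exclusion for overlaps): − through b1: 35 − through c4: 30 + through b1&c4: 12 → 17.
That gives 17 routes.

17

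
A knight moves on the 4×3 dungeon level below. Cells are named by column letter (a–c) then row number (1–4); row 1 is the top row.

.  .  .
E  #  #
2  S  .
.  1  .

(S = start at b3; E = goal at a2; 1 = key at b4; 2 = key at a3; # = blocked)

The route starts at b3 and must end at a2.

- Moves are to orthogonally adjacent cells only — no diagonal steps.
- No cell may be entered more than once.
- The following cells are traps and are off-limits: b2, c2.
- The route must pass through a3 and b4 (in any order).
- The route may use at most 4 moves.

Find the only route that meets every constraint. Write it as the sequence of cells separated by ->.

Any route must reach a3 and b4 and still end at a2 within 4 moves, so the order of the required stops is forced.
Route from b3: down to b4, left to a4, 2× up (reaching a2) — 4 moves in all.
Check: all required cells visited; 4 ≤ 4 moves.

b3 -> b4 -> a4 -> a3 -> a2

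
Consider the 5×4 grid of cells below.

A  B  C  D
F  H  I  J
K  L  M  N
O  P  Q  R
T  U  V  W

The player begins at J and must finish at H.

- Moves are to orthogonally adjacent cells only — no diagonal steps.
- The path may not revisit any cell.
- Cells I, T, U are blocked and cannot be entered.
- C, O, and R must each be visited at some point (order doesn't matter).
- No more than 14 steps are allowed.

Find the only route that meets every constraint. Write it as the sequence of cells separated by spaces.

The 14-move cap with required stops at C, O, R leaves no slack for detours.
Route from J: up to D, 3× left (reaching A), 3× down (reaching O), 3× right (reaching R), up to N, 2× left (reaching L), up to H — 14 moves in all.
Check: all required cells visited; 14 ≤ 14 moves.

J D C B A F K O P Q R N M L H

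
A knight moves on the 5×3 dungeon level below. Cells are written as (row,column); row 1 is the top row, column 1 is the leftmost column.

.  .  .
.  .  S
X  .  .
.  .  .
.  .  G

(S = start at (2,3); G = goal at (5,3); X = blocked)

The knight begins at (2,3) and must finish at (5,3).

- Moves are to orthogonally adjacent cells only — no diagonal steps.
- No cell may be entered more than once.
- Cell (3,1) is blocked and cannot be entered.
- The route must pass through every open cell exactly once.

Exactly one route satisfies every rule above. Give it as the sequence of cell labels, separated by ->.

(2,3) -> (1,3) -> (1,2) -> (1,1) -> (2,1) -> (2,2) -> (3,2) -> (3,3) -> (4,3) -> (4,2) -> (4,1) -> (5,1) -> (5,2) -> (5,3)

Need to visit all 14 open cells exactly once, starting at (2,3) and ending at (5,3).
Cell (1,3) has only two open neighbours ((2,3) and (1,2)), so the path must pass straight through it: one of those is the cell it's entered from and the other is where it exits.
Route from (2,3): up to (1,3), 2× left (reaching (1,1)), down to (2,1), right to (2,2), down to (3,2), right to (3,3), down to (4,3), 2× left (reaching (4,1)), down to (5,1), 2× right (reaching (5,3)) — 13 moves in all.
Check: all 14 open cells covered.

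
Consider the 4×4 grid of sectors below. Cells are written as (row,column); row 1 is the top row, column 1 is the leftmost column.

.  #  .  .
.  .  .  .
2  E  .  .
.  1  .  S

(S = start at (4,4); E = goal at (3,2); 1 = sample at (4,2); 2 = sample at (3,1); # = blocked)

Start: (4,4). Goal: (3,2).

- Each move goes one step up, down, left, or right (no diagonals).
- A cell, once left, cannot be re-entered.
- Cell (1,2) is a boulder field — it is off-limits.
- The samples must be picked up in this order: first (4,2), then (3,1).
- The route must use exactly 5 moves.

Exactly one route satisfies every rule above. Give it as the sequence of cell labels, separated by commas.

The waypoints must appear in the order (4,2), (3,1), with no cell reused.
Route from (4,4): 3× left (reaching (4,1)), up to (3,1), right to (3,2) — 5 moves in all.
Check: order respected (1 at step 2, 2 at step 4); 5 moves as required.

(4,4), (4,3), (4,2), (4,1), (3,1), (3,2)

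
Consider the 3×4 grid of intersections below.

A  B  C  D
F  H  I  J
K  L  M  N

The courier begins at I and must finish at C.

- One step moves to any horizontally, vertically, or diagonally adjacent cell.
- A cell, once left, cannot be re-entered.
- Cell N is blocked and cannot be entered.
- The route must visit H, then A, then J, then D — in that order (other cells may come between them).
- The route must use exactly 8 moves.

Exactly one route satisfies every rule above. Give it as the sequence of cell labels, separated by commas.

I, H, A, F, L, M, J, D, C

The waypoints must appear in the order H, A, J, D, with no cell reused.
Route from I: left 1 to H, up-left 1 to A, down 1 to F, down-right 1 to L, right 1 to M, up-right 1 to J, up 1 to D, left 1 to C — 8 moves in all.
Check: order respected (H at step 1, A at step 2, J at step 6, D at step 7); 8 moves as required.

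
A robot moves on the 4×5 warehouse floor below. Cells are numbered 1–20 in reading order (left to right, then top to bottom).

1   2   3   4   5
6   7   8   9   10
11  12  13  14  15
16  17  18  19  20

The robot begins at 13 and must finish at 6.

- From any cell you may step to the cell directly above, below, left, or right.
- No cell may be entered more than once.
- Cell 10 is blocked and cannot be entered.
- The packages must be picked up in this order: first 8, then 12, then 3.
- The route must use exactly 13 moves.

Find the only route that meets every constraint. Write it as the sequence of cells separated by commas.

The waypoints must appear in the order 8, 12, 3, with no cell reused.
Route from 13: up 1 to 8, left 1 to 7, down 2 to 17, right 2 to 19, up 3 to 4, left 3 to 1, down 1 to 6 — 13 moves in all.
Check: order respected (8 at step 1, 12 at step 3, 3 at step 10); 13 moves as required.

13, 8, 7, 12, 17, 18, 19, 14, 9, 4, 3, 2, 1, 6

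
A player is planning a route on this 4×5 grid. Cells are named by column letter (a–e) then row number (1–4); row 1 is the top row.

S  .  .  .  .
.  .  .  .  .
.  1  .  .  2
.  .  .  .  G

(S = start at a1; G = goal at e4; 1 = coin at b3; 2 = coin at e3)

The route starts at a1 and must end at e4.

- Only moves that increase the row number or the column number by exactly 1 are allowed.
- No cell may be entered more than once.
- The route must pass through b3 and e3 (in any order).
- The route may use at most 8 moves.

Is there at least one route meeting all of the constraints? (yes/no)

One route that works: a1 → a2 → a3 → b3 → c3 → d3 → e3 → e4.

yes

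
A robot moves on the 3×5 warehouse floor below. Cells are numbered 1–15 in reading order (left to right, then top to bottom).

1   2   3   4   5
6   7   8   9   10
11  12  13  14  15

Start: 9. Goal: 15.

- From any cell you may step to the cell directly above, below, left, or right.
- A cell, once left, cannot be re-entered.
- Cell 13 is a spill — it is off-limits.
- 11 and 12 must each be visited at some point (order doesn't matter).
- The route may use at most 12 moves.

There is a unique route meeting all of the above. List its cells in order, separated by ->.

The budget equals the shortest possible length, so every move has to be on a shortest route through the required cells.
Route from 9: 2× left (reaching 7), down to 12, left to 11, 2× up (reaching 1), 4× right (reaching 5), 2× down (reaching 15) — 12 moves in all.
Check: all required cells visited; 12 ≤ 12 moves.

9 -> 8 -> 7 -> 12 -> 11 -> 6 -> 1 -> 2 -> 3 -> 4 -> 5 -> 10 -> 15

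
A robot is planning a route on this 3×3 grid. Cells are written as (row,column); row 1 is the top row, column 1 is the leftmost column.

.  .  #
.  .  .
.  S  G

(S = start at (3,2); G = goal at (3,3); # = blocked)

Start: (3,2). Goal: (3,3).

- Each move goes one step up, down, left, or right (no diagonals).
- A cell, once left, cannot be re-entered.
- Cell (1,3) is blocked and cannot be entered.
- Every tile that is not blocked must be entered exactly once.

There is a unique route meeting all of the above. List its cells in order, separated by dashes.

Need to visit all 8 open cells exactly once, starting at (3,2) and ending at (3,3).
Cell (1,2) has only two open neighbours ((2,2) and (1,1)), so the path must pass straight through it: one of those is the cell it's entered from and the other is where it exits.
Route from (3,2): left 1 to (3,1), up 2 to (1,1), right 1 to (1,2), down 1 to (2,2), right 1 to (2,3), down 1 to (3,3) — 7 moves in all.
Check: all 8 open cells covered.

(3,2) - (3,1) - (2,1) - (1,1) - (1,2) - (2,2) - (2,3) - (3,3)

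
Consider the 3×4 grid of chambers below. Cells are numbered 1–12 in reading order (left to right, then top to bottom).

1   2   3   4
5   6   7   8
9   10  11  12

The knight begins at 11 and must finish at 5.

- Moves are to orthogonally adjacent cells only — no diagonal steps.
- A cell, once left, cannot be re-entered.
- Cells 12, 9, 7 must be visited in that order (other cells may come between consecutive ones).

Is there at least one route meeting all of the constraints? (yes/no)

Ignoring the required order, 3 revisit-free routes from 11 to 5 pass through all of 12, 9, and 7; the waypoint orders that occur are 12 → 7 → 9 (3) — never 12 → 9 → 7.

no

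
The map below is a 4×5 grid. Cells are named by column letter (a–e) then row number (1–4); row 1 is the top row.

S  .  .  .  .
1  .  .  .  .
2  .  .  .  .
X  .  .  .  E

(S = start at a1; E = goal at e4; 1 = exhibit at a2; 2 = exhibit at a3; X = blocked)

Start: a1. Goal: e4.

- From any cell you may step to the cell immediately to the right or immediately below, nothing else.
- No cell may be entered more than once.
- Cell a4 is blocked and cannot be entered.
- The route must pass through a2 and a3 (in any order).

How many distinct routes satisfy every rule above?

A right/down-only route from a1 to e4 makes exactly 3 down-moves and 4 right-moves in some order.
With no other constraints that would be C(7,3) = 35 routes.
A monotone route can only reach the required cells in the order a2, a3, so split there and multiply the segment counts (each segment already excludes blocked cells): a1→a2: 1; a2→a3: 1; a3→e4: 4; product = 4.
That gives 4 routes.

4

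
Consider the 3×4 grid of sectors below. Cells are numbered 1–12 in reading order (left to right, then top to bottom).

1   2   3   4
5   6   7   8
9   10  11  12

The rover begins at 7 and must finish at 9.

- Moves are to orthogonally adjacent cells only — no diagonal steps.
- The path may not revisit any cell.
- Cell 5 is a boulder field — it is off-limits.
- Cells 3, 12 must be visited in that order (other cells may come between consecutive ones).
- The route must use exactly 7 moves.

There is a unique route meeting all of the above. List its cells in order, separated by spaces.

The waypoints must appear in the order 3, 12, with no cell reused.
Route from 7: up to 3, right to 4, 2× down (reaching 12), 3× left (reaching 9) — 7 moves in all.
Check: order respected (3 at step 1, 12 at step 4); 7 moves as required.

7 3 4 8 12 11 10 9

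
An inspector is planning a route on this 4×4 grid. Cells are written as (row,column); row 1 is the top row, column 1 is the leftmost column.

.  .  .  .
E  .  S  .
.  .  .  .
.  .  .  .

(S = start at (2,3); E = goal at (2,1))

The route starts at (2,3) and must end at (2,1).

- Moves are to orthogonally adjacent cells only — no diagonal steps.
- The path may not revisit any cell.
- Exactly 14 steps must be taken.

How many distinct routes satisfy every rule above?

Need simple routes of exactly 14 moves from (2,3) to (2,1) (Manhattan distance 2, so 6 moves are spent on a detour and 6 undoing it).
Branch systematically from the start, pruning whenever the remaining move budget drops below the Manhattan distance to (2,1) or differs from it in parity. Grouping the completions by first move — via (1,3): 2; via (3,3): 4; via (2,2): 3; via (2,4): 1 — and summing: 2 + 4 + 3 + 1 = 10.
That gives 10 routes.

10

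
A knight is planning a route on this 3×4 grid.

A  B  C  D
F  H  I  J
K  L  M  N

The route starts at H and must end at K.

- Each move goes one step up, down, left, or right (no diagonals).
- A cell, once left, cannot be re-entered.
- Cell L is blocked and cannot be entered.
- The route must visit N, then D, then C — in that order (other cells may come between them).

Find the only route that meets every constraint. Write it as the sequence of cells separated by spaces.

The waypoints must appear in the order N, D, C, with no cell reused.
Route from H: right 1 to I, down 1 to M, right 1 to N, up 2 to D, left 3 to A, down 2 to K — 10 moves in all.
Check: order respected (N at step 3, D at step 5, C at step 6).

H I M N J D C B A F K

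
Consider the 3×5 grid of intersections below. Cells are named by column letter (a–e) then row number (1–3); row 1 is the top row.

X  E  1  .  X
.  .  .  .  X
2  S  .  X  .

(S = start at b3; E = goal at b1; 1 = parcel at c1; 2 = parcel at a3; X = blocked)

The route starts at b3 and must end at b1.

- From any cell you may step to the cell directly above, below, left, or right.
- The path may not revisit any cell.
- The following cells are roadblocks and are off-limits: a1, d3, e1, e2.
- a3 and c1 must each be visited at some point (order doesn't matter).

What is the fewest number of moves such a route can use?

Any route passes through a3 and c1 in some order between b3 and b1. Summing Manhattan distances along each leg and taking the cheapest ordering (b3 → a3 → c1 → b1) gives a lower bound of 1 + 4 + 1 = 6 moves.
A route of 6 moves achieves this: b3 → a3 → a2 → b2 → c2 → c1 → b1.
Since 6 matches the lower bound, it is optimal.

6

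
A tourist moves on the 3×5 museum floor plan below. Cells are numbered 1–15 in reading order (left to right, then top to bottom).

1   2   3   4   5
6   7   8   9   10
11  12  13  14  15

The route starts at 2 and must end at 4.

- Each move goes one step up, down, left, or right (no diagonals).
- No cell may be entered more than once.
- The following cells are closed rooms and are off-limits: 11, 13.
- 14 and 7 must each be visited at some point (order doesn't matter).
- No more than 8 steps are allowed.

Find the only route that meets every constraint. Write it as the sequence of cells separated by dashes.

The 8-move cap with required stops at 14, 7 leaves no slack for detours.
Route from 2: down to 7, 2× right (reaching 9), down to 14, right to 15, 2× up (reaching 5), left to 4 — 8 moves in all.
Check: all required cells visited; 8 ≤ 8 moves.

2 - 7 - 8 - 9 - 14 - 15 - 10 - 5 - 4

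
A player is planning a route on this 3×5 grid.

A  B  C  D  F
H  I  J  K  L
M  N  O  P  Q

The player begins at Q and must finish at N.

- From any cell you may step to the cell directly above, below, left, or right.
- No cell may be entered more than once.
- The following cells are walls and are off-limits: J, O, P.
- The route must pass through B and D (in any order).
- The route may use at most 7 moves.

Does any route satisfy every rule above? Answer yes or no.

One route that works: Q → L → F → D → C → B → I → N.

yes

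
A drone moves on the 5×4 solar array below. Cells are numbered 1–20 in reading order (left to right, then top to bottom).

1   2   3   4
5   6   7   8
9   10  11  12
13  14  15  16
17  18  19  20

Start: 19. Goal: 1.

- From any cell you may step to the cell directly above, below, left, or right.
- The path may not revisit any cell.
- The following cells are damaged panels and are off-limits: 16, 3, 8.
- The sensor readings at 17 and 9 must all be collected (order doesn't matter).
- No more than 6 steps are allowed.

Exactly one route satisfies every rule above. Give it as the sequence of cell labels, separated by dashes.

The budget equals the shortest possible length, so every move has to be on a shortest route through the required cells.
Route from 19: left 2 to 17, up 4 to 1 — 6 moves in all.
Check: all required cells visited; 6 ≤ 6 moves.

19 - 18 - 17 - 13 - 9 - 5 - 1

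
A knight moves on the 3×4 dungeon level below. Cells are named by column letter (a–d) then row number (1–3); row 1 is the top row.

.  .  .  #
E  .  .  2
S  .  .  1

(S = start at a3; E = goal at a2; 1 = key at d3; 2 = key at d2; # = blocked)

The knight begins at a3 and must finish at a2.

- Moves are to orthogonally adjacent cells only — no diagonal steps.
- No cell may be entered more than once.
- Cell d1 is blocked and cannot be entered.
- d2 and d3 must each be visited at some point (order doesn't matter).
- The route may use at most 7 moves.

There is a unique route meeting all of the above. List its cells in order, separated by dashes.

The budget equals the shortest possible length, so every move has to be on a shortest route through the required cells.
Route from a3: right 3 to d3, up 1 to d2, left 3 to a2 — 7 moves in all.
Check: all required cells visited; 7 ≤ 7 moves.

a3 - b3 - c3 - d3 - d2 - c2 - b2 - a2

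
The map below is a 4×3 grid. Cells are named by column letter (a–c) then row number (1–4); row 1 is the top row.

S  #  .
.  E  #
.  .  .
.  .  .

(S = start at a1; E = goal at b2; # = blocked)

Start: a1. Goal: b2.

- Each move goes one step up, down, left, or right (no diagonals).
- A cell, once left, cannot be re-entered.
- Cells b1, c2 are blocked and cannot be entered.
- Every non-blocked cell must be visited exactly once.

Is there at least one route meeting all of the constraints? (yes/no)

Colour the cells like a checkerboard: each orthogonal step flips colour, so a Hamiltonian route alternates colours. Here there are 6 cells of one colour and 4 of the other, with start on the same colour as the goal — the counts and endpoints can't be arranged into an alternating sequence of length 10, so no Hamiltonian route exists.

no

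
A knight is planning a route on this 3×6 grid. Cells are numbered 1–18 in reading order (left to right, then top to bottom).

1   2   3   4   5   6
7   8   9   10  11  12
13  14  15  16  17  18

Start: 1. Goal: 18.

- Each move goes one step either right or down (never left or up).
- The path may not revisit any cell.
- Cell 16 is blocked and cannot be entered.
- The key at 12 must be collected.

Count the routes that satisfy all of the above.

6

A right/down-only route from 1 to 18 makes exactly 2 down-moves and 5 right-moves in some order.
With no other constraints that would be C(7,2) = 21 routes.
Split at 12 and multiply the segment counts (each segment already excludes blocked cells): 1→12: 6; 12→18: 1; product = 6.
That gives 6 routes.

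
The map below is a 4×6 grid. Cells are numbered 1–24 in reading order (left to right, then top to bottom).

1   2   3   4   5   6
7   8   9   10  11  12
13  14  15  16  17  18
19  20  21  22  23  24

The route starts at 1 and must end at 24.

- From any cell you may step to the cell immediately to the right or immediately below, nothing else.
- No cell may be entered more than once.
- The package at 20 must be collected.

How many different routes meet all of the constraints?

A right/down-only route from 1 to 24 makes exactly 3 down-moves and 5 right-moves in some order.
With no other constraints that would be C(8,3) = 56 routes.
Split at 20 and multiply the segment counts: 1→20: 4; 20→24: 1; product = 4.
That gives 4 routes.

4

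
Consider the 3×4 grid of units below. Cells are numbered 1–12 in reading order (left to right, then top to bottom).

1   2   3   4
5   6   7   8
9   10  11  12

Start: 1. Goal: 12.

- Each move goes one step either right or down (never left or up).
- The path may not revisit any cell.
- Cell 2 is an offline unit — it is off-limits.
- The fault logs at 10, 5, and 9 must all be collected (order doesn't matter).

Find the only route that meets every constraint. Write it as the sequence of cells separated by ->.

1 -> 5 -> 9 -> 10 -> 11 -> 12

Moves only go right or down, so the column and row indices never decrease.
Route from 1: down 2 to 9, right 3 to 12 — 5 moves in all.
Check: all required cells visited.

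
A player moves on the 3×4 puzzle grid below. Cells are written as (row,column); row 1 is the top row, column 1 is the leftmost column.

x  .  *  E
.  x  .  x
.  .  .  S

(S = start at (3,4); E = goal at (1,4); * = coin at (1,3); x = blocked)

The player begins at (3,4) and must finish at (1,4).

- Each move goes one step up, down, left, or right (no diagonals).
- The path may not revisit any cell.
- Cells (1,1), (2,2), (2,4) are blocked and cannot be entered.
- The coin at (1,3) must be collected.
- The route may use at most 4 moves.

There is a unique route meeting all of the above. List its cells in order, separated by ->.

Any route must reach (1,3) and still end at (1,4) within 4 moves, so the order of the required stops is forced.
Route from (3,4): left 1 to (3,3), up 2 to (1,3), right 1 to (1,4) — 4 moves in all.
Check: all required cells visited; 4 ≤ 4 moves.

(3,4) -> (3,3) -> (2,3) -> (1,3) -> (1,4)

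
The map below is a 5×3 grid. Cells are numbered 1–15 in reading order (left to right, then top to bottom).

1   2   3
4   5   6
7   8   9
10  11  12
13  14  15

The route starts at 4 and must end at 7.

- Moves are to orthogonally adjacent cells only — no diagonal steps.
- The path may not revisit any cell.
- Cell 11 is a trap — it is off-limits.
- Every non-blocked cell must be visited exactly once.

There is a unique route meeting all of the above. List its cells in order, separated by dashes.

Need to visit all 14 open cells exactly once, starting at 4 and ending at 7.
Cell 15 has only two open neighbours (12 and 14), so the path must pass straight through it: one of those is the cell it's entered from and the other is where it exits.
Route from 4: up 1 to 1, right 2 to 3, down 1 to 6, left 1 to 5, down 1 to 8, right 1 to 9, down 2 to 15, left 2 to 13, up 2 to 7 — 13 moves in all.
Check: all 14 open cells covered.

4 - 1 - 2 - 3 - 6 - 5 - 8 - 9 - 12 - 15 - 14 - 13 - 10 - 7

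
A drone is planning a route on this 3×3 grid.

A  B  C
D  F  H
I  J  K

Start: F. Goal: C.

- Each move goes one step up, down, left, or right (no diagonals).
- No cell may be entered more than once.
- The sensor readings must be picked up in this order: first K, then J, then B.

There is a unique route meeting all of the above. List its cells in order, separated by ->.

F -> H -> K -> J -> I -> D -> A -> B -> C

The waypoints must appear in the order K, J, B, with no cell reused.
Route from F: right 1 to H, down 1 to K, left 2 to I, up 2 to A, right 2 to C — 8 moves in all.
Check: order respected (K at step 2, J at step 3, B at step 7).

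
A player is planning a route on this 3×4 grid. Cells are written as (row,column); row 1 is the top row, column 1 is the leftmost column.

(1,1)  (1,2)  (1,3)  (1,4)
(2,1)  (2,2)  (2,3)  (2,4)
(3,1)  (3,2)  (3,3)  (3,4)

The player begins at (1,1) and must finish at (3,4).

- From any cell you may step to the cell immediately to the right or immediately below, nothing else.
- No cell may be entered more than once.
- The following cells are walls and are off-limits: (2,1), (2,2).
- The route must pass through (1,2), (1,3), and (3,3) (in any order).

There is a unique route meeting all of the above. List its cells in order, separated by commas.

Moves only go right or down, so the column and row indices never decrease.
Route from (1,1): 2× right (reaching (1,3)), 2× down (reaching (3,3)), right to (3,4) — 5 moves in all.
Check: all required cells visited.

(1,1), (1,2), (1,3), (2,3), (3,3), (3,4)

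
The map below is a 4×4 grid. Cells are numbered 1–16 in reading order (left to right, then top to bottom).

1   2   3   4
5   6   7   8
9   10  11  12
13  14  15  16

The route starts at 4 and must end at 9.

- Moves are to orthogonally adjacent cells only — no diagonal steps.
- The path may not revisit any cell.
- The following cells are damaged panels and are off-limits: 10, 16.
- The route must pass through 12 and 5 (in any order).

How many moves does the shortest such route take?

Any route passes through 12 and 5 in some order between 4 and 9. Summing Manhattan distances along each leg and taking the cheapest ordering (4 → 12 → 5 → 9) gives a lower bound of 2 + 4 + 1 = 7 moves.
A route of 7 moves achieves this: 4 → 8 → 12 → 11 → 7 → 6 → 5 → 9.
Since 7 matches the lower bound, it is optimal.

7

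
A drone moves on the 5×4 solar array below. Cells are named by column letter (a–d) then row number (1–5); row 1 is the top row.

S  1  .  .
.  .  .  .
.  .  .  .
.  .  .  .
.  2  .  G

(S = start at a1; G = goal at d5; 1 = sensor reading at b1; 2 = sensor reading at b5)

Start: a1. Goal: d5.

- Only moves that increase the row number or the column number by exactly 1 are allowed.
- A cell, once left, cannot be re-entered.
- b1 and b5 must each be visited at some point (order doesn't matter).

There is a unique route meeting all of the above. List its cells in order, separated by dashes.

a1 - b1 - b2 - b3 - b4 - b5 - c5 - d5

Moves only go right or down, so the column and row indices never decrease.
Route from a1: right to b1, 4× down (reaching b5), 2× right (reaching d5) — 7 moves in all.
Check: all required cells visited.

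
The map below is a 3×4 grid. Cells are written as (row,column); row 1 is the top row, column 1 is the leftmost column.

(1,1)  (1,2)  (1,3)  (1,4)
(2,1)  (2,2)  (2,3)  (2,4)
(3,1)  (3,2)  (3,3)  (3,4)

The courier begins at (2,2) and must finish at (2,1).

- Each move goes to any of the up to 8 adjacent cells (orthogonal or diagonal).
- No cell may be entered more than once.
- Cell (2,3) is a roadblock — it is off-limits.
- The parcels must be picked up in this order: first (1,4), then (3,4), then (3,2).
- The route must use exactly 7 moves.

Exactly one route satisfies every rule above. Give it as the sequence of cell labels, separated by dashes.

(2,2) - (1,3) - (1,4) - (2,4) - (3,4) - (3,3) - (3,2) - (2,1)

The waypoints must appear in the order (1,4), (3,4), (3,2), with no cell reused.
Route from (2,2): up-right 1 to (1,3), right 1 to (1,4), down 2 to (3,4), left 2 to (3,2), up-left 1 to (2,1) — 7 moves in all.
Check: order respected ((1,4) at step 2, (3,4) at step 4, (3,2) at step 6); 7 moves as required.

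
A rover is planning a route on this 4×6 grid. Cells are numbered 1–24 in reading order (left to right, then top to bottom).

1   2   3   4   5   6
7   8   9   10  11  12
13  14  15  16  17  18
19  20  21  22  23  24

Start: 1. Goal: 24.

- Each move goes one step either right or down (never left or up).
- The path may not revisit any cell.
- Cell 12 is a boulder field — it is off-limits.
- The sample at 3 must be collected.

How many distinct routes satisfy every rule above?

A right/down-only route from 1 to 24 makes exactly 3 down-moves and 5 right-moves in some order.
With no other constraints that would be C(8,3) = 56 routes.
Split at 3 and multiply the segment counts (each segment already excludes blocked cells): 1→3: 1; 3→24: 16; product = 16.
That gives 16 routes.

16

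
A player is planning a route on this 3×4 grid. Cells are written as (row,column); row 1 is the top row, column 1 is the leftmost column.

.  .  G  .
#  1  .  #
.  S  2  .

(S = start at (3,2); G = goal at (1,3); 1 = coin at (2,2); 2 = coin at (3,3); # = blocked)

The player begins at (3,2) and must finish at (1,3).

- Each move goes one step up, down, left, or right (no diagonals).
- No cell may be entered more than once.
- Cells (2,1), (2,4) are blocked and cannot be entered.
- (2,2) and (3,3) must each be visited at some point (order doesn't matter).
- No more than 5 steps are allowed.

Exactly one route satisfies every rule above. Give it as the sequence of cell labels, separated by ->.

Any route must reach (2,2) and (3,3) and still end at (1,3) within 5 moves, so the order of the required stops is forced.
Route from (3,2): right 1 to (3,3), up 1 to (2,3), left 1 to (2,2), up 1 to (1,2), right 1 to (1,3) — 5 moves in all.
Check: all required cells visited; 5 ≤ 5 moves.

(3,2) -> (3,3) -> (2,3) -> (2,2) -> (1,2) -> (1,3)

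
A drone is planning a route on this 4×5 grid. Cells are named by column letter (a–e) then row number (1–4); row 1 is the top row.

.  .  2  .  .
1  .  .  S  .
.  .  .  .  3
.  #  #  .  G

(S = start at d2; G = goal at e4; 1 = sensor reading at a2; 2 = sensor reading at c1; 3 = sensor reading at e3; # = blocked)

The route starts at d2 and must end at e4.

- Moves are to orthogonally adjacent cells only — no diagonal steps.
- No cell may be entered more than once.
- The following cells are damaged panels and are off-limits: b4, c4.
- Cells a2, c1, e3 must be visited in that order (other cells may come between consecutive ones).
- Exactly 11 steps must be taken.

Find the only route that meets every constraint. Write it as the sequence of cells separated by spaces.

The waypoints must appear in the order a2, c1, e3, with no cell reused.
Route from d2: 3× left (reaching a2), up to a1, 4× right (reaching e1), 3× down (reaching e4) — 11 moves in all.
Check: order respected (1 at step 3, 2 at step 6, 3 at step 10); 11 moves as required.

d2 c2 b2 a2 a1 b1 c1 d1 e1 e2 e3 e4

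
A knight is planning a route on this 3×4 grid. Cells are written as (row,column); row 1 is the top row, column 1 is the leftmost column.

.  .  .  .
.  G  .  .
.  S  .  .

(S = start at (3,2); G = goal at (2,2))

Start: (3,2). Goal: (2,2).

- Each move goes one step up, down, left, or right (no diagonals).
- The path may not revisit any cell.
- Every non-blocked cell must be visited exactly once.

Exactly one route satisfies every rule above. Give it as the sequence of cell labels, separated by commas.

(3,2), (3,1), (2,1), (1,1), (1,2), (1,3), (1,4), (2,4), (3,4), (3,3), (2,3), (2,2)

Need to visit all 12 open cells exactly once, starting at (3,2) and ending at (2,2).
Cell (1,1) has only two open neighbours ((2,1) and (1,2)), so the path must pass straight through it: one of those is the cell it's entered from and the other is where it exits.
Route from (3,2): left 1 to (3,1), up 2 to (1,1), right 3 to (1,4), down 2 to (3,4), left 1 to (3,3), up 1 to (2,3), left 1 to (2,2) — 11 moves in all.
Check: all 12 open cells covered.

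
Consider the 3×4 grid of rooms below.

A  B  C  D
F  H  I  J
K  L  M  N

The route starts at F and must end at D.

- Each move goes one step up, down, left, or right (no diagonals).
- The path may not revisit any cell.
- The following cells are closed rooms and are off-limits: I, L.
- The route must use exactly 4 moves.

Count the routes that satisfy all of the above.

Need simple routes of exactly 4 moves from F to D (Manhattan distance 4, so 0 moves are spent on a detour and 0 undoing it).
Enumerating: F A B C D | F H B C D.
That gives 2 routes.

2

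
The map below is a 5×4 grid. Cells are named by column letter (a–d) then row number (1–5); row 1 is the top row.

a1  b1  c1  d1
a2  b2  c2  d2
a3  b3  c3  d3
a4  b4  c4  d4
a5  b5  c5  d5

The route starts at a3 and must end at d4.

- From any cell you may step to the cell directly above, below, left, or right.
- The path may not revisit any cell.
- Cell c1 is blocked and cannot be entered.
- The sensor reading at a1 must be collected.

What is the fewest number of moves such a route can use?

Any route passes through a1 somewhere between a3 and d4. Summing Manhattan distances along the two legs (a3 → a1 → d4) gives a lower bound of 2 + 6 = 8 moves.
A route of 8 moves achieves this: a3 → a2 → a1 → b1 → b2 → b3 → b4 → c4 → d4.
Since 8 matches the lower bound, it is optimal.

8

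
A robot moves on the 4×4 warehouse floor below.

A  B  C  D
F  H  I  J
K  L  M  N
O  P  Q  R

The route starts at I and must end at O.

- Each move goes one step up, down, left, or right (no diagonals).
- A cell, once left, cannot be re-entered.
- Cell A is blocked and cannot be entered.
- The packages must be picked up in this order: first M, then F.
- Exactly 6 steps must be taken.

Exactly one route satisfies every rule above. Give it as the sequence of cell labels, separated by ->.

The waypoints must appear in the order M, F, with no cell reused.
Route from I: down to M, left to L, up to H, left to F, 2× down (reaching O) — 6 moves in all.
Check: order respected (M at step 1, F at step 4); 6 moves as required.

I -> M -> L -> H -> F -> K -> O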